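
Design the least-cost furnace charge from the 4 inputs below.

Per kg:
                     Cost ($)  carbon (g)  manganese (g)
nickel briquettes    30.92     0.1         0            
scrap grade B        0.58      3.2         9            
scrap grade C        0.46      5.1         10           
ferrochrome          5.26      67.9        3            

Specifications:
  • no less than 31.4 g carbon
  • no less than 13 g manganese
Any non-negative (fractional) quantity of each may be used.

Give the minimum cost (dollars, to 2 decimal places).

Let x1 = kg of nickel briquettes, x2 = kg of scrap grade B, x3 = kg of scrap grade C, x4 = kg of ferrochrome.
min 30.92x1 + 0.58x2 + 0.46x3 + 5.26x4 with:
  0.1x1 + 3.2x2 + 5.1x3 + 67.9x4 ≥ 31.4   (carbon)
  9x2 + 10x3 + 3x4 ≥ 13   (manganese)
  x1, x2, x3, x4 ≥ 0.
The optimal basis is {scrap grade C, ferrochrome}; nickel briquettes, scrap grade B drop out. There the carbon and manganese constraints are tight.
Optimal quantities: scrap grade C = 1.188 kg, ferrochrome = 0.3732 kg.
Cost = 0.46·1.188 + 5.26·0.3732 = 2.5095.

$2.51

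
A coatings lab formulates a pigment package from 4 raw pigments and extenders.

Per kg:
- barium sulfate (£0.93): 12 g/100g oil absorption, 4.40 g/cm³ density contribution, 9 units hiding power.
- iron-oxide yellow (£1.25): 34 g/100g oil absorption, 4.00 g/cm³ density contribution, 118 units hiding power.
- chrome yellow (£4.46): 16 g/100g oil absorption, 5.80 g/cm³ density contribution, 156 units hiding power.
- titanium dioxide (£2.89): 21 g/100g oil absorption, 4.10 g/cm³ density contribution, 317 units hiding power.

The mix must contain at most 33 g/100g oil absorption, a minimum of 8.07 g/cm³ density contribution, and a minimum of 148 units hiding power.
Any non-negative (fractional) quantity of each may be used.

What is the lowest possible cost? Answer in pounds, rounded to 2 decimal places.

£2.46

Let x1 = kg of barium sulfate, x2 = kg of iron-oxide yellow, x3 = kg of chrome yellow, x4 = kg of titanium dioxide.
Minimise 0.93x1 + 1.25x2 + 4.46x3 + 2.89x4 with:
  12x1 + 34x2 + 16x3 + 21x4 ≤ 33   (oil absorption)
  4.4x1 + 4x2 + 5.8x3 + 4.1x4 ≥ 8.07   (density contribution)
  9x1 + 118x2 + 156x3 + 317x4 ≥ 148   (hiding power)
  x1, x2, x3, x4 ≥ 0.
The optimal basis is {barium sulfate, iron-oxide yellow, titanium dioxide}; chrome yellow drops out. The oil absorption, density contribution, hiding power requirements are met with equality.
Optimal quantities: barium sulfate = 1.236 kg, iron-oxide yellow = 0.3474 kg, titanium dioxide = 0.3025 kg.
Cost = 0.93·1.236 + 1.25·0.3474 + 2.89·0.3025 = 2.4580.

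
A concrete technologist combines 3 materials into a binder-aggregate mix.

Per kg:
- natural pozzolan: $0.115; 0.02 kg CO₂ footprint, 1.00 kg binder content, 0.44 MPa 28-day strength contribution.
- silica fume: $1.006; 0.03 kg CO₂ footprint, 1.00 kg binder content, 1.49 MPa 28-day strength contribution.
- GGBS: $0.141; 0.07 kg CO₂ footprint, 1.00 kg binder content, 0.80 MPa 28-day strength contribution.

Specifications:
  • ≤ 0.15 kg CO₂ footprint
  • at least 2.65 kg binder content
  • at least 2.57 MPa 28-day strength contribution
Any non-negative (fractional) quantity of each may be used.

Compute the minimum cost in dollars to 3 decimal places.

$0.605

Let x1 = kg of natural pozzolan, x2 = kg of silica fume, x3 = kg of GGBS.
min 0.115x1 + 1.006x2 + 0.141x3 subject to:
  0.02x1 + 0.03x2 + 0.07x3 ≤ 0.15   (CO₂ footprint)
  1x1 + 1x2 + 1x3 ≥ 2.65   (binder content)
  0.44x1 + 1.49x2 + 0.8x3 ≥ 2.57   (28-day strength contribution)
  x1, x2, x3 ≥ 0.
At the optimum only natural pozzolan, GGBS are positive (silica fume = 0). There the CO₂ footprint and 28-day strength contribution constraints are tight.
So natural pozzolan = 4.047 kg, GGBS = 0.9865 kg.
Total cost: 0.115·4.047 + 0.141·0.9865 = 0.604502.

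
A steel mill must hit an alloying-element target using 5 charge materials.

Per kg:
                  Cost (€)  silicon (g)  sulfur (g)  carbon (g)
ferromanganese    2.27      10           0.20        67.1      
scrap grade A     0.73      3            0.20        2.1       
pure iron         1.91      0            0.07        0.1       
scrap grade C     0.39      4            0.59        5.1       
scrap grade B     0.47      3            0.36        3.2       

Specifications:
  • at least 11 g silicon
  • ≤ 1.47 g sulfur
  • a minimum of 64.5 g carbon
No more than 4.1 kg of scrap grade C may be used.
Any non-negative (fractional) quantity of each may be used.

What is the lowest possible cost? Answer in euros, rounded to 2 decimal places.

Treat it as an LP. Let x1 = kg of ferromanganese, x2 = kg of scrap grade A, x3 = kg of pure iron, x4 = kg of scrap grade C, x5 = kg of scrap grade B.
min 2.27x1 + 0.73x2 + 1.91x3 + 0.39x4 + 0.47x5 with:
  10x1 + 3x2 + 4x4 + 3x5 ≥ 11   (silicon)
  0.2x1 + 0.2x2 + 0.07x3 + 0.59x4 + 0.36x5 ≤ 1.47   (sulfur)
  67.1x1 + 2.1x2 + 0.1x3 + 5.1x4 + 3.2x5 ≥ 64.5   (carbon)
  x4 ≤ 4.1
  x1, x2, x3, x4, x5 ≥ 0.
The minimum-cost mix takes nothing from scrap grade A, pure iron, scrap grade B — only ferromanganese, scrap grade C. The silicon and carbon requirements are met with equality.
Optimal quantities: ferromanganese = 0.9287 kg, scrap grade C = 0.4282 kg.
Cost = 2.27·0.9287 + 0.39·0.4282 = 2.2751.

€2.28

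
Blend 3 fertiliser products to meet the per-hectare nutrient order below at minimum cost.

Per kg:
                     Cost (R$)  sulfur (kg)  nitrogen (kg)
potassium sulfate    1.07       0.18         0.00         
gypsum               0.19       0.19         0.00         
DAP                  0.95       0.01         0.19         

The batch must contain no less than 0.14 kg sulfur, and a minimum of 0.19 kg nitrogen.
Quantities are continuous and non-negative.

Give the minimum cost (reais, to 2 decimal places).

R$1.08

Let x1 = kg of potassium sulfate, x2 = kg of gypsum, x3 = kg of DAP.
Minimise 1.07x1 + 0.19x2 + 0.95x3 subject to:
  0.18x1 + 0.19x2 + 0.01x3 ≥ 0.14   (sulfur)
  0.19x3 ≥ 0.19   (nitrogen)
  x1, x2, x3 ≥ 0.
The minimum-cost mix takes nothing from potassium sulfate — only gypsum, DAP. The sulfur and nitrogen requirements are met with equality.
Solving gives x2 = 0.6842, x3 = 1.
Hence cost = 0.19·0.6842 + 0.95·1 = R$1.0800.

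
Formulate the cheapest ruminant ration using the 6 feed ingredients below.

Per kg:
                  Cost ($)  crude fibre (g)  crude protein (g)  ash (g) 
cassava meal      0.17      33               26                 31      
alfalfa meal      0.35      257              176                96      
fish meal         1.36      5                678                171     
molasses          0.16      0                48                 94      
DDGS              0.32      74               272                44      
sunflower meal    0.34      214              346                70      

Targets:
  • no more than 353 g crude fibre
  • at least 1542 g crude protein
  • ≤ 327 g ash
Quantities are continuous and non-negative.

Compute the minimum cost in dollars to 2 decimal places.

$2.02

This is a linear program. Let x1 = kg of cassava meal, x2 = kg of alfalfa meal, x3 = kg of fish meal, x4 = kg of molasses, x5 = kg of DDGS, x6 = kg of sunflower meal.
Minimize 0.17x1 + 0.35x2 + 1.36x3 + 0.16x4 + 0.32x5 + 0.34x6 s.t.:
  33x1 + 257x2 + 5x3 + 74x5 + 214x6 ≤ 353   (crude fibre)
  26x1 + 176x2 + 678x3 + 48x4 + 272x5 + 346x6 ≥ 1542   (crude protein)
  31x1 + 96x2 + 171x3 + 94x4 + 44x5 + 70x6 ≤ 327   (ash)
  x1, x2, x3, x4, x5, x6 ≥ 0.
The cheapest feasible vertex uses only fish meal, DDGS; cassava meal, alfalfa meal, molasses, sunflower meal are not used. There the crude fibre and crude protein constraints are tight.
So fish meal = 0.3706 kg, DDGS = 4.745 kg.
Cost = 1.36·0.3706 + 0.32·4.745 = 2.0224.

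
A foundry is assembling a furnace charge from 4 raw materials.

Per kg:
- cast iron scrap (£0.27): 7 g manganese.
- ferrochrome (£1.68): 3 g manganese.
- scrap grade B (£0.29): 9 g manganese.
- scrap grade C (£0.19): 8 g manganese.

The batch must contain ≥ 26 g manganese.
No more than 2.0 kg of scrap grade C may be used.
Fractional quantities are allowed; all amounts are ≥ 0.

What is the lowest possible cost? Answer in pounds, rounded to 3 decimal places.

£0.702

Set it up as a linear program. Let x1 = kg of cast iron scrap, x2 = kg of ferrochrome, x3 = kg of scrap grade B, x4 = kg of scrap grade C.
Minimize 0.27x1 + 1.68x2 + 0.29x3 + 0.19x4 subject to:
  7x1 + 3x2 + 9x3 + 8x4 ≥ 26   (manganese)
  x4 ≤ 2
  x1, x2, x3, x4 ≥ 0.
At the optimum only scrap grade B, scrap grade C are positive (cast iron scrap, ferrochrome = 0). Binding constraints: manganese and the scrap grade C cap.
Optimal quantities: scrap grade B = 1.111 kg, scrap grade C = 2 kg.
Hence cost = 0.29·1.111 + 0.19·2 = £0.70219.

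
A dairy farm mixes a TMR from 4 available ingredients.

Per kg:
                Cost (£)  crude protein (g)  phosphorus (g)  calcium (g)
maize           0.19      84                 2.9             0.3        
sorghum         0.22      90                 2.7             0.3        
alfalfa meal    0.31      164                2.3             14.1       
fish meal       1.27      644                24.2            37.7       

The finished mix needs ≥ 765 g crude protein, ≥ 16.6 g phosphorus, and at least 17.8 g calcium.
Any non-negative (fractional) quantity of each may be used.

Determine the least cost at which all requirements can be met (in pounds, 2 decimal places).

£1.47

Let x1 = kg of maize, x2 = kg of sorghum, x3 = kg of alfalfa meal, x4 = kg of fish meal.
Minimize 0.19x1 + 0.22x2 + 0.31x3 + 1.27x4 subject to:
  84x1 + 90x2 + 164x3 + 644x4 ≥ 765   (crude protein)
  2.9x1 + 2.7x2 + 2.3x3 + 24.2x4 ≥ 16.6   (phosphorus)
  0.3x1 + 0.3x2 + 14.1x3 + 37.7x4 ≥ 17.8   (calcium)
  x1, x2, x3, x4 ≥ 0.
The optimal basis is {alfalfa meal, fish meal}; maize, sorghum drop out. There the crude protein and phosphorus constraints are tight.
Solving gives x3 = 3.145, x4 = 0.3871.
Objective = 0.31·3.145 + 1.27·0.3871 = 1.4666.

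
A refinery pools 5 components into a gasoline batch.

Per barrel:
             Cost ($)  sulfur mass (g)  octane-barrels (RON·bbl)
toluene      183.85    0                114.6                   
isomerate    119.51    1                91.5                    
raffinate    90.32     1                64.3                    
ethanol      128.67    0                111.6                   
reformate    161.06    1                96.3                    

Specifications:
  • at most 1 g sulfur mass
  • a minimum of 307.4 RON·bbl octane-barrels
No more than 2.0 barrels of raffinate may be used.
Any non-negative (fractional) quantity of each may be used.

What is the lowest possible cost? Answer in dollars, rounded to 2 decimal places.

Treat it as an LP. Let x1 = barrels of toluene, x2 = barrels of isomerate, x3 = barrels of raffinate, x4 = barrels of ethanol, x5 = barrels of reformate.
Minimize 183.85x1 + 119.51x2 + 90.32x3 + 128.67x4 + 161.06x5 s.t.:
  1x2 + 1x3 + 1x5 ≤ 1   (sulfur mass)
  114.6x1 + 91.5x2 + 64.3x3 + 111.6x4 + 96.3x5 ≥ 307.4   (octane-barrels)
  x3 ≤ 2
  x1, x2, x3, x4, x5 ≥ 0.
At the optimum only ethanol is positive (toluene, isomerate, raffinate, reformate = 0). Binding constraint: octane-barrels.
Optimal quantities: ethanol = 2.7545 barrels.
Cost = 128.67·2.7545 = 354.4215.

$354.42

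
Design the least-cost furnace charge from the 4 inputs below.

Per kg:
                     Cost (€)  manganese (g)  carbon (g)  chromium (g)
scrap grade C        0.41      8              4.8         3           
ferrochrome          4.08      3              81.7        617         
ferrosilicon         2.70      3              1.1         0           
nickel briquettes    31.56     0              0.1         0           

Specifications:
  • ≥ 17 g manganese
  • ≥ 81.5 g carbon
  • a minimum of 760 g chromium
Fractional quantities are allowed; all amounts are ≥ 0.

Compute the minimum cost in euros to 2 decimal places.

€5.68

Let x1 = kg of scrap grade C, x2 = kg of ferrochrome, x3 = kg of ferrosilicon, x4 = kg of nickel briquettes.
min 0.41x1 + 4.08x2 + 2.7x3 + 31.56x4 s.t.:
  8x1 + 3x2 + 3x3 ≥ 17   (manganese)
  4.8x1 + 81.7x2 + 1.1x3 + 0.1x4 ≥ 81.5   (carbon)
  3x1 + 617x2 ≥ 760   (chromium)
  x1, x2, x3, x4 ≥ 0.
At the optimum only scrap grade C, ferrochrome are positive (ferrosilicon, nickel briquettes = 0). The manganese and chromium requirements are met with equality.
Optimal quantities: scrap grade C = 1.666 kg, ferrochrome = 1.224 kg.
Cost = 0.41·1.666 + 4.08·1.224 = 5.6770.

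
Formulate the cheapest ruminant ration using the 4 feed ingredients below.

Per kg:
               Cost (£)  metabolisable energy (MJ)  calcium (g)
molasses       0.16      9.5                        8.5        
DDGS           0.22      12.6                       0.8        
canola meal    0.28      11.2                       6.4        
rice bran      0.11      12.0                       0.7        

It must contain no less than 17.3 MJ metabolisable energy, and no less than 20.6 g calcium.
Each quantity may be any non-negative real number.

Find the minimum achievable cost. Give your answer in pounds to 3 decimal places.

Treat it as an LP. Let x1 = kg of molasses, x2 = kg of DDGS, x3 = kg of canola meal, x4 = kg of rice bran.
Minimise 0.16x1 + 0.22x2 + 0.28x3 + 0.11x4 subject to:
  9.5x1 + 12.6x2 + 11.2x3 + 12x4 ≥ 17.3   (metabolisable energy)
  8.5x1 + 0.8x2 + 6.4x3 + 0.7x4 ≥ 20.6   (calcium)
  x1, x2, x3, x4 ≥ 0.
At the optimum only molasses is positive (DDGS, canola meal, rice bran = 0). There the calcium constraint is tight.
So molasses = 2.424 kg.
Cost = 0.16·2.424 = 0.38784.

£0.388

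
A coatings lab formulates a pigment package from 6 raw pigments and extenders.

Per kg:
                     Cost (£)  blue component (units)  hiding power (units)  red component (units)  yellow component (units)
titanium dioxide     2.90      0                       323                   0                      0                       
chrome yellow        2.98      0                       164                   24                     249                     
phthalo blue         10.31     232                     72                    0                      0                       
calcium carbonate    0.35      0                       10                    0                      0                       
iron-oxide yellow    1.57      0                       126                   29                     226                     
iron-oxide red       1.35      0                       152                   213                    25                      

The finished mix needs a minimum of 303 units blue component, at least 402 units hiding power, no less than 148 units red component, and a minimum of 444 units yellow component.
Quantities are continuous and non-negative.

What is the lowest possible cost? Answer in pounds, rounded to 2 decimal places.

Let x1 = kg of titanium dioxide, x2 = kg of chrome yellow, x3 = kg of phthalo blue, x4 = kg of calcium carbonate, x5 = kg of iron-oxide yellow, x6 = kg of iron-oxide red.
min 2.9x1 + 2.98x2 + 10.31x3 + 0.35x4 + 1.57x5 + 1.35x6 with:
  232x3 ≥ 303   (blue component)
  323x1 + 164x2 + 72x3 + 10x4 + 126x5 + 152x6 ≥ 402   (hiding power)
  24x2 + 29x5 + 213x6 ≥ 148   (red component)
  249x2 + 226x5 + 25x6 ≥ 444   (yellow component)
  x1, x2, x3, x4, x5, x6 ≥ 0.
At the optimum only phthalo blue, iron-oxide yellow, iron-oxide red are positive (titanium dioxide, chrome yellow, calcium carbonate = 0). There the blue component, hiding power, yellow component constraints are tight.
That vertex is x3 = 1.306, x5 = 1.916, x6 = 0.4377.
Objective = 10.31·1.306 + 1.57·1.916 + 1.35·0.4377 = 17.0639.

£17.06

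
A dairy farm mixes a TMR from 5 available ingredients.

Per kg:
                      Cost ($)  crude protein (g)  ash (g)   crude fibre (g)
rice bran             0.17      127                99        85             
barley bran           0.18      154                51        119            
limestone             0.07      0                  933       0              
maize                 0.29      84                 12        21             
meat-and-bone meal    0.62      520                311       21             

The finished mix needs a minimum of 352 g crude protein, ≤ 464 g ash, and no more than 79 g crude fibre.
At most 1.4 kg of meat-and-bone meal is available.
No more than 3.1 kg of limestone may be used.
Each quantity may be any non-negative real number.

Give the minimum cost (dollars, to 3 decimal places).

Let x1 = kg of rice bran, x2 = kg of barley bran, x3 = kg of limestone, x4 = kg of maize, x5 = kg of meat-and-bone meal.
Minimize 0.17x1 + 0.18x2 + 0.07x3 + 0.29x4 + 0.62x5 subject to:
  127x1 + 154x2 + 84x4 + 520x5 ≥ 352   (crude protein)
  99x1 + 51x2 + 933x3 + 12x4 + 311x5 ≤ 464   (ash)
  85x1 + 119x2 + 21x4 + 21x5 ≤ 79   (crude fibre)
  x5 ≤ 1.4
  x3 ≤ 3.1
  x1, x2, x3, x4, x5 ≥ 0.
The optimal basis is {barley bran, meat-and-bone meal}; rice bran, limestone, maize drop out. The crude protein and crude fibre requirements are met with equality.
Optimal quantities: barley bran = 0.5744 kg, meat-and-bone meal = 0.5068 kg.
Cost = 0.18·0.5744 + 0.62·0.5068 = 0.41761.

$0.418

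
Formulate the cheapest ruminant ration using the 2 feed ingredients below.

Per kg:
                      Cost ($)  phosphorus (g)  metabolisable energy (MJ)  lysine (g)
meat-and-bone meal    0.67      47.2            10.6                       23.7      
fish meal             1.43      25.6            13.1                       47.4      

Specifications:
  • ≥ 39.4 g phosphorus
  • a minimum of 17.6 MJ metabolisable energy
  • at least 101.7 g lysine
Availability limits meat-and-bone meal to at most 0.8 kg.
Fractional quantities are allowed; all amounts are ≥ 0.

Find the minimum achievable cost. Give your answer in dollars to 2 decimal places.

$3.03

Set it up as a linear program. Let x1 = kg of meat-and-bone meal, x2 = kg of fish meal.
min 0.67x1 + 1.43x2 subject to:
  47.2x1 + 25.6x2 ≥ 39.4   (phosphorus)
  10.6x1 + 13.1x2 ≥ 17.6   (metabolisable energy)
  23.7x1 + 47.4x2 ≥ 101.7   (lysine)
  x1 ≤ 0.8
  x1, x2 ≥ 0.
Both inputs are positive at the optimum. The lysine and the meat-and-bone meal cap requirements are met with equality.
Solving gives x1 = 0.8, x2 = 1.746.
Cost = 0.67·0.8 + 1.43·1.746 = 3.0328.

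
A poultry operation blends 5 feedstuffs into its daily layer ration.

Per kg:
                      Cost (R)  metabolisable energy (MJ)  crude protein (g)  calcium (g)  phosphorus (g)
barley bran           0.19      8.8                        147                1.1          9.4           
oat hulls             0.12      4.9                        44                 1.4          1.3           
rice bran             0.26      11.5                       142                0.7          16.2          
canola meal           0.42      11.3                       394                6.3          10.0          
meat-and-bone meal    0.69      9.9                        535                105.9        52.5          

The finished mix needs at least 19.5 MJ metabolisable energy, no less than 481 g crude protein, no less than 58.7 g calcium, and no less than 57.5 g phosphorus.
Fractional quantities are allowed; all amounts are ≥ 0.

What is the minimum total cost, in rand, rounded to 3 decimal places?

Let x1 = kg of barley bran, x2 = kg of oat hulls, x3 = kg of rice bran, x4 = kg of canola meal, x5 = kg of meat-and-bone meal.
Minimize 0.19x1 + 0.12x2 + 0.26x3 + 0.42x4 + 0.69x5 with:
  8.8x1 + 4.9x2 + 11.5x3 + 11.3x4 + 9.9x5 ≥ 19.5   (metabolisable energy)
  147x1 + 44x2 + 142x3 + 394x4 + 535x5 ≥ 481   (crude protein)
  1.1x1 + 1.4x2 + 0.7x3 + 6.3x4 + 105.9x5 ≥ 58.7   (calcium)
  9.4x1 + 1.3x2 + 16.2x3 + 10x4 + 52.5x5 ≥ 57.5   (phosphorus)
  x1, x2, x3, x4, x5 ≥ 0.
The cheapest feasible vertex uses only rice bran, meat-and-bone meal; barley bran, oat hulls, canola meal are not used. The metabolisable energy and phosphorus requirements are met with equality.
So rice bran = 1.025 kg, meat-and-bone meal = 0.7789 kg.
Cost = 0.26·1.025 + 0.69·0.7789 = 0.80394.

R0.804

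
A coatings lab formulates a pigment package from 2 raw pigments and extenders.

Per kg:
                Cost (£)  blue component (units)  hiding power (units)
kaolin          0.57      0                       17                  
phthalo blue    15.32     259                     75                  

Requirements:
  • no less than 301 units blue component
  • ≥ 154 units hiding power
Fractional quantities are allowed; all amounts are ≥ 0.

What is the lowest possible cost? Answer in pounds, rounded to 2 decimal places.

£20.05

Let x1 = kg of kaolin, x2 = kg of phthalo blue.
Minimize 0.57x1 + 15.32x2 s.t.:
  259x2 ≥ 301   (blue component)
  17x1 + 75x2 ≥ 154   (hiding power)
  x1, x2 ≥ 0.
Both inputs are positive at the optimum. There the blue component and hiding power constraints are tight.
Optimal quantities: kaolin = 3.9316 kg, phthalo blue = 1.1622 kg.
Objective = 0.57·3.9316 + 15.32·1.1622 = 20.0459.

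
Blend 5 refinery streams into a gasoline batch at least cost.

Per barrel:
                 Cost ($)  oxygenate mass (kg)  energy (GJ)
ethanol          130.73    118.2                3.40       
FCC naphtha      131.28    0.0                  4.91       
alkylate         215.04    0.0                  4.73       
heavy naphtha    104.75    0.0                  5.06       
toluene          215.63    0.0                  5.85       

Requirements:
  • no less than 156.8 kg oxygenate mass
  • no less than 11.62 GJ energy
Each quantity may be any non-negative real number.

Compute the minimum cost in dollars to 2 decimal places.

$320.60

This is a linear program. Let x1 = barrels of ethanol, x2 = barrels of FCC naphtha, x3 = barrels of alkylate, x4 = barrels of heavy naphtha, x5 = barrels of toluene.
min 130.73x1 + 131.28x2 + 215.04x3 + 104.75x4 + 215.63x5 subject to:
  118.2x1 ≥ 156.8   (oxygenate mass)
  3.4x1 + 4.91x2 + 4.73x3 + 5.06x4 + 5.85x5 ≥ 11.62   (energy)
  x1, x2, x3, x4, x5 ≥ 0.
The cheapest feasible vertex uses only ethanol, heavy naphtha; FCC naphtha, alkylate, toluene are not used. There the oxygenate mass and energy constraints are tight.
That vertex is x1 = 1.32657, x4 = 1.40507.
Total cost: 130.73·1.32657 + 104.75·1.40507 = 320.6036.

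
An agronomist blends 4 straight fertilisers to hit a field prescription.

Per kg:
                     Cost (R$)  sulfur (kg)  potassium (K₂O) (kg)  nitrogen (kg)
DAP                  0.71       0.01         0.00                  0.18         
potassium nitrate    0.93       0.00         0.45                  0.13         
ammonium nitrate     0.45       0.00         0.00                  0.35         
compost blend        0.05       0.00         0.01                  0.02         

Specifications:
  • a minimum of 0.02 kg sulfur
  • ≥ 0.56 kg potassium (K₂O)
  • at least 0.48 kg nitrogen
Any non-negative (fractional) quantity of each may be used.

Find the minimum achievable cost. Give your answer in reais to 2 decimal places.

R$2.58

Let x1 = kg of DAP, x2 = kg of potassium nitrate, x3 = kg of ammonium nitrate, x4 = kg of compost blend.
Minimize 0.71x1 + 0.93x2 + 0.45x3 + 0.05x4 s.t.:
  0.01x1 ≥ 0.02   (sulfur)
  0.45x2 + 0.01x4 ≥ 0.56   (potassium (K₂O))
  0.18x1 + 0.13x2 + 0.35x3 + 0.02x4 ≥ 0.48   (nitrogen)
  x1, x2, x3, x4 ≥ 0.
The cheapest feasible vertex uses only DAP, potassium nitrate; ammonium nitrate, compost blend are not used. The sulfur and potassium (K₂O) requirements are met with equality.
Solving gives x1 = 2, x2 = 1.244.
Objective = 0.71·2 + 0.93·1.244 = 2.5769.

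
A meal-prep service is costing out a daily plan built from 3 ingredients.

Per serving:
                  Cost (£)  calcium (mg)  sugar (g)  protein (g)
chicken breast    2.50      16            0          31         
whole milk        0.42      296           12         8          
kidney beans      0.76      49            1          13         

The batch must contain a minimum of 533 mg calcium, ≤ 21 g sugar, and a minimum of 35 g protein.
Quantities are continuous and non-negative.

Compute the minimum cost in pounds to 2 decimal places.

This is a linear program. Let x1 = servings of chicken breast, x2 = servings of whole milk, x3 = servings of kidney beans.
Minimise 2.5x1 + 0.42x2 + 0.76x3 s.t.:
  16x1 + 296x2 + 49x3 ≥ 533   (calcium)
  12x2 + 1x3 ≤ 21   (sugar)
  31x1 + 8x2 + 13x3 ≥ 35   (protein)
  x1, x2, x3 ≥ 0.
The cheapest feasible vertex uses only whole milk, kidney beans; chicken breast is not used. Binding constraints: sugar and protein.
Optimal quantities: whole milk = 1.608 servings, kidney beans = 1.703 servings.
Hence cost = 0.42·1.608 + 0.76·1.703 = £1.9696.

£1.97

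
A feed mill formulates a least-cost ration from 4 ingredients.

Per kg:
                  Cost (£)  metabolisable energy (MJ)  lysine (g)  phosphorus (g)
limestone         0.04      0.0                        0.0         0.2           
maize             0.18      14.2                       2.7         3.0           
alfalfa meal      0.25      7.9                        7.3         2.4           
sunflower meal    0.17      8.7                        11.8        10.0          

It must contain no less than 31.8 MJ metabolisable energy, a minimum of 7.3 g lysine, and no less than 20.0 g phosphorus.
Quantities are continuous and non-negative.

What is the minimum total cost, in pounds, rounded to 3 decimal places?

£0.500

Let x1 = kg of limestone, x2 = kg of maize, x3 = kg of alfalfa meal, x4 = kg of sunflower meal.
min 0.04x1 + 0.18x2 + 0.25x3 + 0.17x4 subject to:
  14.2x2 + 7.9x3 + 8.7x4 ≥ 31.8   (metabolisable energy)
  2.7x2 + 7.3x3 + 11.8x4 ≥ 7.3   (lysine)
  0.2x1 + 3x2 + 2.4x3 + 10x4 ≥ 20   (phosphorus)
  x1, x2, x3, x4 ≥ 0.
The optimal basis is {maize, sunflower meal}; limestone, alfalfa meal drop out. Binding constraints: metabolisable energy and phosphorus.
Solving gives x2 = 1.242, x4 = 1.627.
Total cost: 0.18·1.242 + 0.17·1.627 = 0.50015.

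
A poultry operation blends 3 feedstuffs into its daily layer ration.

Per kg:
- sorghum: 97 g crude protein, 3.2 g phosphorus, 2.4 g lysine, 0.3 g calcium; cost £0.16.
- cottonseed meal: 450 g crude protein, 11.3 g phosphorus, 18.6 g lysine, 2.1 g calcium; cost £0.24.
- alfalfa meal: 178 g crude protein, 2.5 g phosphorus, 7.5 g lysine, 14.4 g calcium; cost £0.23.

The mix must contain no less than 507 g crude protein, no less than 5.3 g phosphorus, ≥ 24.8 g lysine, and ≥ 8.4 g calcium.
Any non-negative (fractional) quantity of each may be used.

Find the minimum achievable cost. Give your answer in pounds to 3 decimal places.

Let x1 = kg of sorghum, x2 = kg of cottonseed meal, x3 = kg of alfalfa meal.
Minimise 0.16x1 + 0.24x2 + 0.23x3 subject to:
  97x1 + 450x2 + 178x3 ≥ 507   (crude protein)
  3.2x1 + 11.3x2 + 2.5x3 ≥ 5.3   (phosphorus)
  2.4x1 + 18.6x2 + 7.5x3 ≥ 24.8   (lysine)
  0.3x1 + 2.1x2 + 14.4x3 ≥ 8.4   (calcium)
  x1, x2, x3 ≥ 0.
At the optimum only cottonseed meal, alfalfa meal are positive (sorghum = 0). Binding constraints: lysine and calcium.
Solving gives x2 = 1.167, x3 = 0.4132.
Cost = 0.24·1.167 + 0.23·0.4132 = 0.37512.

£0.375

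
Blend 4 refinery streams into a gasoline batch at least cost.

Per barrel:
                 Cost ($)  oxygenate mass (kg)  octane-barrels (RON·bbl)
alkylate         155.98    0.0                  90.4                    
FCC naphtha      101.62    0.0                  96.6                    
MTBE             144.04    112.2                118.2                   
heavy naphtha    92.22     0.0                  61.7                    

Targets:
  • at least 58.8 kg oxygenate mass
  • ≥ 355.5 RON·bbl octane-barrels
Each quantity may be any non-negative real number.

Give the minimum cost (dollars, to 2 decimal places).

This is a linear program. Let x1 = barrels of alkylate, x2 = barrels of FCC naphtha, x3 = barrels of MTBE, x4 = barrels of heavy naphtha.
min 155.98x1 + 101.62x2 + 144.04x3 + 92.22x4 s.t.:
  112.2x3 ≥ 58.8   (oxygenate mass)
  90.4x1 + 96.6x2 + 118.2x3 + 61.7x4 ≥ 355.5   (octane-barrels)
  x1, x2, x3, x4 ≥ 0.
The optimal basis is {FCC naphtha, MTBE}; alkylate, heavy naphtha drop out. The oxygenate mass and octane-barrels requirements are met with equality.
That vertex is x2 = 3.0389, x3 = 0.52406.
Objective = 101.62·3.0389 + 144.04·0.52406 = 384.2986.

$384.30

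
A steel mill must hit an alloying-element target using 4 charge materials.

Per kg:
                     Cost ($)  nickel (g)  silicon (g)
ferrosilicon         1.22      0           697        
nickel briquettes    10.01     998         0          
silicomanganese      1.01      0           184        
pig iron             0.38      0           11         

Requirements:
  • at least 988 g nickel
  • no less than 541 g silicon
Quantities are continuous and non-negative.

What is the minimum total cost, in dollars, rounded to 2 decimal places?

Let x1 = kg of ferrosilicon, x2 = kg of nickel briquettes, x3 = kg of silicomanganese, x4 = kg of pig iron.
min 1.22x1 + 10.01x2 + 1.01x3 + 0.38x4 with:
  998x2 ≥ 988   (nickel)
  697x1 + 184x3 + 11x4 ≥ 541   (silicon)
  x1, x2, x3, x4 ≥ 0.
The optimal basis is {ferrosilicon, nickel briquettes}; silicomanganese, pig iron drop out. Binding constraints: nickel and silicon.
So ferrosilicon = 0.7762 kg, nickel briquettes = 0.99 kg.
Total cost: 1.22·0.7762 + 10.01·0.99 = 10.8569.

$10.86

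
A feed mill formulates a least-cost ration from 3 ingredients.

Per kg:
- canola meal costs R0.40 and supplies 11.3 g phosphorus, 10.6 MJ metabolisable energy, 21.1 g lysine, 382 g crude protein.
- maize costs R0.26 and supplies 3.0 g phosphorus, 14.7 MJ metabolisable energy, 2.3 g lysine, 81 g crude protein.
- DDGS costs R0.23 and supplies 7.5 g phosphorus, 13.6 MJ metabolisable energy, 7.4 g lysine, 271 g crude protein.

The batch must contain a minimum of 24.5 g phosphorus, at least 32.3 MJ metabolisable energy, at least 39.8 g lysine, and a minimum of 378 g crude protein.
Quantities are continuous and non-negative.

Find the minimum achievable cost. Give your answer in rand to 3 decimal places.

Let x1 = kg of canola meal, x2 = kg of maize, x3 = kg of DDGS.
Minimise 0.4x1 + 0.26x2 + 0.23x3 with:
  11.3x1 + 3x2 + 7.5x3 ≥ 24.5   (phosphorus)
  10.6x1 + 14.7x2 + 13.6x3 ≥ 32.3   (metabolisable energy)
  21.1x1 + 2.3x2 + 7.4x3 ≥ 39.8   (lysine)
  382x1 + 81x2 + 271x3 ≥ 378   (crude protein)
  x1, x2, x3 ≥ 0.
The cheapest feasible vertex uses only canola meal, DDGS; maize is not used. The metabolisable energy and lysine requirements are met with equality.
That vertex is x1 = 1.45, x3 = 1.245.
Hence cost = 0.4·1.45 + 0.23·1.245 = R0.86635.

R0.866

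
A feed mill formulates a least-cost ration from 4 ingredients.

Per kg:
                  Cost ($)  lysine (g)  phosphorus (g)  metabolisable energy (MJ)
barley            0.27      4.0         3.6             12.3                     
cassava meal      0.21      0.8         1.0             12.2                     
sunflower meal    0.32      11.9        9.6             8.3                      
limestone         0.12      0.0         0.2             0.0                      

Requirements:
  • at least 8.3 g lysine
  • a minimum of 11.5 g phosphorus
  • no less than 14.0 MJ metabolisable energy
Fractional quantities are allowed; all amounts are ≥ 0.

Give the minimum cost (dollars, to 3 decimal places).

Let x1 = kg of barley, x2 = kg of cassava meal, x3 = kg of sunflower meal, x4 = kg of limestone.
Minimize 0.27x1 + 0.21x2 + 0.32x3 + 0.12x4 s.t.:
  4x1 + 0.8x2 + 11.9x3 ≥ 8.3   (lysine)
  3.6x1 + 1x2 + 9.6x3 + 0.2x4 ≥ 11.5   (phosphorus)
  12.3x1 + 12.2x2 + 8.3x3 ≥ 14   (metabolisable energy)
  x1, x2, x3, x4 ≥ 0.
The optimal basis is {cassava meal, sunflower meal}; barley, limestone drop out. There the phosphorus and metabolisable energy constraints are tight.
Optimal quantities: cassava meal = 0.3579 kg, sunflower meal = 1.161 kg.
Hence cost = 0.21·0.3579 + 0.32·1.161 = $0.44668.

$0.447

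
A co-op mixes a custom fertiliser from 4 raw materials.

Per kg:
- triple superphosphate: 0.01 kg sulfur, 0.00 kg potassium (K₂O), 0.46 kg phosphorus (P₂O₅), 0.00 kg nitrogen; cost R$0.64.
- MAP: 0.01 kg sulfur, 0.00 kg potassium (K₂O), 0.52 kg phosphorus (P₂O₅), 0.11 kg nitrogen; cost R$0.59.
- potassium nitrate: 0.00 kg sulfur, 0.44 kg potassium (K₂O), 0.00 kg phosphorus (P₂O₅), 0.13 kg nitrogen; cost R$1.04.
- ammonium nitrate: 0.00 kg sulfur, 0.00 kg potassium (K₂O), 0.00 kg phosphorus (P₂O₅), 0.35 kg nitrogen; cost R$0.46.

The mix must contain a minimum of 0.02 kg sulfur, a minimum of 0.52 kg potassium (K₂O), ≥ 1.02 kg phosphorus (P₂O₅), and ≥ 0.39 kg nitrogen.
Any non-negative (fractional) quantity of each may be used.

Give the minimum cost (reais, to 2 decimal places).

R$2.43

Treat it as an LP. Let x1 = kg of triple superphosphate, x2 = kg of MAP, x3 = kg of potassium nitrate, x4 = kg of ammonium nitrate.
Minimize 0.64x1 + 0.59x2 + 1.04x3 + 0.46x4 subject to:
  0.01x1 + 0.01x2 ≥ 0.02   (sulfur)
  0.44x3 ≥ 0.52   (potassium (K₂O))
  0.46x1 + 0.52x2 ≥ 1.02   (phosphorus (P₂O₅))
  0.11x2 + 0.13x3 + 0.35x4 ≥ 0.39   (nitrogen)
  x1, x2, x3, x4 ≥ 0.
At the optimum only MAP, potassium nitrate, ammonium nitrate are positive (triple superphosphate = 0). Binding constraints: sulfur, potassium (K₂O), nitrogen.
So MAP = 2 kg, potassium nitrate = 1.182 kg, ammonium nitrate = 0.04675 kg.
Objective = 0.59·2 + 1.04·1.182 + 0.46·0.04675 = 2.4308.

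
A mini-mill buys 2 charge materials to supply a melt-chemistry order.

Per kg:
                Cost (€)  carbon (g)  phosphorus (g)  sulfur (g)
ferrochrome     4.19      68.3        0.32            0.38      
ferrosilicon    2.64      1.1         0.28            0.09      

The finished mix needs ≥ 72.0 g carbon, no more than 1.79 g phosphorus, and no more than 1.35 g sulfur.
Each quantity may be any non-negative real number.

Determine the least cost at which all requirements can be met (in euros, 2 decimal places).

€4.42

Let x1 = kg of ferrochrome, x2 = kg of ferrosilicon.
Minimize 4.19x1 + 2.64x2 with:
  68.3x1 + 1.1x2 ≥ 72   (carbon)
  0.32x1 + 0.28x2 ≤ 1.79   (phosphorus)
  0.38x1 + 0.09x2 ≤ 1.35   (sulfur)
  x1, x2 ≥ 0.
The optimal basis is {ferrochrome}; ferrosilicon drops out. Binding constraint: carbon.
So ferrochrome = 1.054 kg.
Total cost: 4.19·1.054 = 4.4163.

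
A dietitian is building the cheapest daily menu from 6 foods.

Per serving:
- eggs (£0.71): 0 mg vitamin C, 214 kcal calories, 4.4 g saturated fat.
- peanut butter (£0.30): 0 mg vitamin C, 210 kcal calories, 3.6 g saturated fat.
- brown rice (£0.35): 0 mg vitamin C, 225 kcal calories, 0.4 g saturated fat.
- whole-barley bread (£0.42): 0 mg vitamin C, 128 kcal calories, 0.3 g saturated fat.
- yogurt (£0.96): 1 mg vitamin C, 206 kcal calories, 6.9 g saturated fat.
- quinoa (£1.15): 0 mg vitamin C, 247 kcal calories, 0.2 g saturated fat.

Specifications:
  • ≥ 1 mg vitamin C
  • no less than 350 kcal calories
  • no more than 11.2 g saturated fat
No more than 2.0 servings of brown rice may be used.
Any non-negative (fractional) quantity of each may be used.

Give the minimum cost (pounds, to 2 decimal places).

Let x1 = servings of eggs, x2 = servings of peanut butter, x3 = servings of brown rice, x4 = servings of whole-barley bread, x5 = servings of yogurt, x6 = servings of quinoa.
Minimize 0.71x1 + 0.3x2 + 0.35x3 + 0.42x4 + 0.96x5 + 1.15x6 subject to:
  1x5 ≥ 1   (vitamin C)
  214x1 + 210x2 + 225x3 + 128x4 + 206x5 + 247x6 ≥ 350   (calories)
  4.4x1 + 3.6x2 + 0.4x3 + 0.3x4 + 6.9x5 + 0.2x6 ≤ 11.2   (saturated fat)
  x3 ≤ 2
  x1, x2, x3, x4, x5, x6 ≥ 0.
The cheapest feasible vertex uses only peanut butter, yogurt; eggs, brown rice, whole-barley bread, quinoa are not used. Binding constraints: vitamin C and calories.
That vertex is x2 = 0.6857, x5 = 1.
Hence cost = 0.3·0.6857 + 0.96·1 = £1.1657.

£1.17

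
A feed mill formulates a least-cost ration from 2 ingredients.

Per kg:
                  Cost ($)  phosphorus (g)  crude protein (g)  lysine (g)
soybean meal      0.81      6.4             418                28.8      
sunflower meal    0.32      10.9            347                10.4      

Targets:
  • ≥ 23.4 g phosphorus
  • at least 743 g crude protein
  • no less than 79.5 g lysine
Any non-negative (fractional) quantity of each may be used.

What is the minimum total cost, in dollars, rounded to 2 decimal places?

$2.25

Set it up as a linear program. Let x1 = kg of soybean meal, x2 = kg of sunflower meal.
Minimize 0.81x1 + 0.32x2 with:
  6.4x1 + 10.9x2 ≥ 23.4   (phosphorus)
  418x1 + 347x2 ≥ 743   (crude protein)
  28.8x1 + 10.4x2 ≥ 79.5   (lysine)
  x1, x2 ≥ 0.
Both inputs are positive at the optimum. The phosphorus and lysine requirements are met with equality.
So soybean meal = 2.519 kg, sunflower meal = 0.6675 kg.
Cost = 0.81·2.519 + 0.32·0.6675 = 2.2540.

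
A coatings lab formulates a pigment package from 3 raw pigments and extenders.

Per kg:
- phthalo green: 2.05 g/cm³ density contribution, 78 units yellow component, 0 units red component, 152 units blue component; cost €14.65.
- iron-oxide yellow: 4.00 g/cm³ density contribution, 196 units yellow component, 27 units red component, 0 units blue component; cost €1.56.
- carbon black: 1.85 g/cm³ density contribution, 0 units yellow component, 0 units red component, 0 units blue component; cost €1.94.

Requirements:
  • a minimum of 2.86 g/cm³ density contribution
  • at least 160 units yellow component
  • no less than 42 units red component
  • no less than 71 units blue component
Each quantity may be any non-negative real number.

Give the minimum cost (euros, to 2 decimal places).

This is a linear program. Let x1 = kg of phthalo green, x2 = kg of iron-oxide yellow, x3 = kg of carbon black.
Minimise 14.65x1 + 1.56x2 + 1.94x3 subject to:
  2.05x1 + 4x2 + 1.85x3 ≥ 2.86   (density contribution)
  78x1 + 196x2 ≥ 160   (yellow component)
  27x2 ≥ 42   (red component)
  152x1 ≥ 71   (blue component)
  x1, x2, x3 ≥ 0.
The minimum-cost mix takes nothing from carbon black — only phthalo green, iron-oxide yellow. Binding constraints: red component and blue component.
Solving gives x1 = 0.4671, x2 = 1.556.
Total cost: 14.65·0.4671 + 1.56·1.556 = 9.2704.

€9.27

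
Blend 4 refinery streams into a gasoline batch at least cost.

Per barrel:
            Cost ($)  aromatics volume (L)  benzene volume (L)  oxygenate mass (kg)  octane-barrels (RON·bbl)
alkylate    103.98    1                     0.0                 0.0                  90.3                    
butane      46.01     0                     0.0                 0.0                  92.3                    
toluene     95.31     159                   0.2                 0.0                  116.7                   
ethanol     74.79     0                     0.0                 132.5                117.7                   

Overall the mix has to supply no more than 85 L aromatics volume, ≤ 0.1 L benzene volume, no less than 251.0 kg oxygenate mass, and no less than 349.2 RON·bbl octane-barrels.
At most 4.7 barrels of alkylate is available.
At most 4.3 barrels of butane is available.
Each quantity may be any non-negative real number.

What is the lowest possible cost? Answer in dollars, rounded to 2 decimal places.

$204.60

Set it up as a linear program. Let x1 = barrels of alkylate, x2 = barrels of butane, x3 = barrels of toluene, x4 = barrels of ethanol.
min 103.98x1 + 46.01x2 + 95.31x3 + 74.79x4 subject to:
  1x1 + 159x3 ≤ 85   (aromatics volume)
  0.2x3 ≤ 0.1   (benzene volume)
  132.5x4 ≥ 251   (oxygenate mass)
  90.3x1 + 92.3x2 + 116.7x3 + 117.7x4 ≥ 349.2   (octane-barrels)
  x1 ≤ 4.7
  x2 ≤ 4.3
  x1, x2, x3, x4 ≥ 0.
The optimal basis is {butane, ethanol}; alkylate, toluene drop out. There the oxygenate mass and octane-barrels constraints are tight.
Solving gives x2 = 1.3677, x4 = 1.8943.
Cost = 46.01·1.3677 + 74.79·1.8943 = 204.6026.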